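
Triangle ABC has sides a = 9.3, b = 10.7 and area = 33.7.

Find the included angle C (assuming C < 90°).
Area = ½·a·b·sin(C)  ⇒  sin(C) = 2·Area/(a·b) = 2·33.7/(9.3·10.7) = 67.4/99.51 ≈ 0.677319
C = arcsin(0.677319) ≈ 42.6345° (taking the acute solution since C < 90°)

C = 42.63°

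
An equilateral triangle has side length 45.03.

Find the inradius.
r = Area/s with s the semi-perimeter.
Area = (√3/4)·45.03² = (√3/4)·2027.7009 ≈ 0.433013·2027.7009 ≈ 878.02
s = 3·45.03/2 = 67.545
r ≈ 878.02/67.545 ≈ 12.999
(Equivalently r = side/(2√3) = 45.03/3.4641 ≈ 12.999.)

r = 13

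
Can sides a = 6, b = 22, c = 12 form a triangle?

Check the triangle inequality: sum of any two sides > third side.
a + b vs c: 6 + 22 = 28 > 12  ✓
a + c vs b: 6 + 12 = 18 ≤ 22  ✗
b + c vs a: 22 + 12 = 34 > 6  ✓

No: 6 + 12 = 18 is not > 22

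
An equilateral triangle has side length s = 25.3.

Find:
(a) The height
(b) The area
(a) The height splits the triangle into two 30-60-90 halves: h = s·√3/2 = 25.3·1.73205/2 ≈ 43.8209/2 ≈ 21.9104
(b) Area = (√3/4)·s² = (√3/4)·25.3² = (√3/4)·640.09 ≈ 0.433013·640.09 ≈ 277.167

Height = 21.91, Area = 277.2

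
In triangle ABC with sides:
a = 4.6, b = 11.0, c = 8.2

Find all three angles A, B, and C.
Law of cosines for each angle (a² = 21.16, b² = 121, c² = 67.24):
cos(A) = (b² + c² − a²)/(2bc) = (121 + 67.24 − 21.16)/(2·11.0·8.2) = 167.08/180.4 ≈ 0.926164  ⇒  A ≈ 22.1555°
cos(B) = (a² + c² − b²)/(2ac) = (21.16 + 67.24 − 121)/(2·4.6·8.2) = -32.6/75.44 ≈ -0.432131  ⇒  B ≈ 115.603°
cos(C) = (a² + b² − c²)/(2ab) = (21.16 + 121 − 67.24)/(2·4.6·11.0) = 74.92/101.2 ≈ 0.740316  ⇒  C ≈ 42.2416°
Check: A + B + C ≈ 180°

A = 22.16°, B = 115.6°, C = 42.24°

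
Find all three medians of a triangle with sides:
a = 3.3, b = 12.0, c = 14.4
Median formula: m_a = ½√(2b² + 2c² − a²) (and cyclically). a² = 10.89, b² = 144, c² = 207.36.
m_a = ½√(2·144 + 2·207.36 − 10.89) = ½√691.83 ≈ ½·26.3027 ≈ 13.1513
m_b = ½√(2·10.89 + 2·207.36 − 144) = ½√292.5 ≈ ½·17.1026 ≈ 8.55132
m_c = ½√(2·10.89 + 2·144 − 207.36) = ½√102.42 ≈ ½·10.1203 ≈ 5.06014

m_a = 13.15, m_b = 8.551, m_c = 5.06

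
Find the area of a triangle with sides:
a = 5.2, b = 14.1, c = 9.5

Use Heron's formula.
s = (5.2 + 14.1 + 9.5)/2 = 28.8/2 = 14.4
s − a = 9.2, s − b = 0.3, s − c = 4.9
s(s−a)(s−b)(s−c) = 14.4·9.2·0.3·4.9 ≈ 194.746
Area = √194.746 ≈ 13.9551

Area = 13.96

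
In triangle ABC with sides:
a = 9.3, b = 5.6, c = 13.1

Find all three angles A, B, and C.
Law of cosines for each angle (a² = 86.49, b² = 31.36, c² = 171.61):
cos(A) = (b² + c² − a²)/(2bc) = (31.36 + 171.61 − 86.49)/(2·5.6·13.1) = 116.48/146.72 ≈ 0.793893  ⇒  A ≈ 37.4492°
cos(B) = (a² + c² − b²)/(2ac) = (86.49 + 171.61 − 31.36)/(2·9.3·13.1) = 226.74/243.66 ≈ 0.930559  ⇒  B ≈ 21.4779°
cos(C) = (a² + b² − c²)/(2ab) = (86.49 + 31.36 − 171.61)/(2·9.3·5.6) = -53.76/104.16 ≈ -0.516129  ⇒  C ≈ 121.073°
Check: A + B + C ≈ 180°

A = 37.45°, B = 21.48°, C = 121.1°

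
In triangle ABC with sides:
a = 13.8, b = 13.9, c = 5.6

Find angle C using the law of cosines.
c² = a² + b² − 2ab·cos(C)  ⇒  cos(C) = (a² + b² − c²)/(2ab)
cos(C) = (13.8² + 13.9² − 5.6²)/(2·13.8·13.9) = (190.44 + 193.21 − 31.36)/383.64 = 352.29/383.64 ≈ 0.918283
C = arccos(0.918283) ≈ 23.3237°

C = 23.32°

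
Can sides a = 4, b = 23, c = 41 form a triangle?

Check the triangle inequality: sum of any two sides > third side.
a + b vs c: 4 + 23 = 27 ≤ 41  ✗
a + c vs b: 4 + 41 = 45 > 23  ✓
b + c vs a: 23 + 41 = 64 > 4  ✓

No: 4 + 23 = 27 is not > 41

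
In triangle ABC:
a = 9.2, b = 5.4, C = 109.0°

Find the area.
Two sides and the included angle (SAS): A = ½·a·b·sin(C) = ½·9.2·5.4·sin(109.0°)
sin(109.0°) ≈ 0.945519
A ≈ ½·49.68·0.945519 = 24.84·0.945519 ≈ 23.4867

Area = 23.49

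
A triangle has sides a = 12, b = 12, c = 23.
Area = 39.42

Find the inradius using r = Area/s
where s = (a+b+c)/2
s = (12 + 12 + 23)/2 = 47/2 = 23.5
r = Area/s = 39.42/23.5 ≈ 1.67745

r = 1.677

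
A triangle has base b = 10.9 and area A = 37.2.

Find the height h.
A = ½·b·h  ⇒  h = 2A/b = 2·37.2/10.9 = 74.4/10.9 ≈ 6.82569

h = 6.826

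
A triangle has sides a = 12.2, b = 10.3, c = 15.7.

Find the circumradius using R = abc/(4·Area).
First find the area with Heron's formula.
s = (12.2 + 10.3 + 15.7)/2 = 19.1
Area = √(s(s−a)(s−b)(s−c)) = √(19.1·6.9·8.8·3.4) ≈ √3943.16 ≈ 62.7946
abc = 12.2·10.3·15.7 = 1972.862
R = abc/(4·Area) ≈ 1972.862/(4·62.7946) = 1972.862/251.178 ≈ 7.85443

R = 7.854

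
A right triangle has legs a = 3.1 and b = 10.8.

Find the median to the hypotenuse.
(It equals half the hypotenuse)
Hypotenuse c = √(a² + b²) = √(9.61 + 116.64) = √126.25 ≈ 11.2361
Median to hypotenuse = c/2 ≈ 11.2361/2 ≈ 5.61805

Median = 5.618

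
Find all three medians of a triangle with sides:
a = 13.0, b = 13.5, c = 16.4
Median formula: m_a = ½√(2b² + 2c² − a²) (and cyclically). a² = 169, b² = 182.25, c² = 268.96.
m_a = ½√(2·182.25 + 2·268.96 − 169) = ½√733.42 ≈ ½·27.0817 ≈ 13.5409
m_b = ½√(2·169 + 2·268.96 − 182.25) = ½√693.67 ≈ ½·26.3376 ≈ 13.1688
m_c = ½√(2·169 + 2·182.25 − 268.96) = ½√433.54 ≈ ½·20.8216 ≈ 10.4108

m_a = 13.54, m_b = 13.17, m_c = 10.41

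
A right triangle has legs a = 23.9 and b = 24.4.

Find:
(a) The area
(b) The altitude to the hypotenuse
(a) The legs are perpendicular, so Area = ½·a·b = ½·23.9·24.4 = ½·583.16 = 291.58
(b) Hypotenuse c = √(a² + b²) = √(571.21 + 595.36) = √1166.57 ≈ 34.1551
    Area = ½·c·h_c  ⇒  h_c = 2·Area/c = 583.16/34.1551 ≈ 17.0739

Area = 291.58, h_c = 17.07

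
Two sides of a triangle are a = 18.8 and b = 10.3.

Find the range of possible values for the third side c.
Triangle inequality: |a − b| < c < a + b
|a − b| = |18.8 − 10.3| = 8.5
a + b = 18.8 + 10.3 = 29.1

8.5 < c < 29.1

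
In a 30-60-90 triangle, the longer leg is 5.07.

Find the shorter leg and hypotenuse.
In a 30-60-90 triangle the sides are in ratio 1 : √3 : 2, so short leg = long leg/√3 and hypotenuse = 2·(short leg).
Short leg = 5.07/√3 ≈ 5.07/1.73205 ≈ 2.92717
Hypotenuse = 2·2.92717 ≈ 5.85433

Short leg = 2.927, Hypotenuse = 5.854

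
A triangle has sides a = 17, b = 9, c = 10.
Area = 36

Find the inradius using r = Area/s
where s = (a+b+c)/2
s = (17 + 9 + 10)/2 = 36/2 = 18
r = Area/s = 36/18 ≈ 2

r = 2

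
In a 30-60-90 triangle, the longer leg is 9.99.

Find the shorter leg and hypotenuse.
In a 30-60-90 triangle the sides are in ratio 1 : √3 : 2, so short leg = long leg/√3 and hypotenuse = 2·(short leg).
Short leg = 9.99/√3 ≈ 9.99/1.73205 ≈ 5.76773
Hypotenuse = 2·5.76773 ≈ 11.5355

Short leg = 5.768, Hypotenuse = 11.54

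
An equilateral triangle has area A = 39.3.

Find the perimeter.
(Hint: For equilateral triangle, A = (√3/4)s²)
A = (√3/4)s²  ⇒  s² = 4A/√3 = 4·39.3/√3 = 157.2/1.73205 ≈ 90.7595
s ≈ √90.7595 ≈ 9.52678
Perimeter = 3s ≈ 3·9.52678 ≈ 28.5803

Perimeter = 28.58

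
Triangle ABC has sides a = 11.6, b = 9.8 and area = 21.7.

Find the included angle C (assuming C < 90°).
Area = ½·a·b·sin(C)  ⇒  sin(C) = 2·Area/(a·b) = 2·21.7/(11.6·9.8) = 43.4/113.68 ≈ 0.381773
C = arcsin(0.381773) ≈ 22.4436° (taking the acute solution since C < 90°)

C = 22.44°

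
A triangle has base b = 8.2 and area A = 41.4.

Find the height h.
A = ½·b·h  ⇒  h = 2A/b = 2·41.4/8.2 = 82.8/8.2 ≈ 10.0976

h = 10.1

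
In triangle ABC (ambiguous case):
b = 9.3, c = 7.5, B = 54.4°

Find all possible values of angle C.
b/sin(B) = c/sin(C)  ⇒  sin(C) = c·sin(B)/b = 7.5·sin(54.4°)/9.3
sin(54.4°) ≈ 0.813101
sin(C) ≈ 7.5·0.813101/9.3 ≈ 6.09826/9.3 ≈ 0.655726
Candidate 1: C₁ = arcsin(0.655726) ≈ 40.9748°  →  A = 180° − 54.4° − 40.9748° ≈ 84.6252° > 0, valid
Candidate 2: C₂ = 180° − C₁ ≈ 139.025°  →  A = 180° − 54.4° − 139.025° ≈ -13.4252° ≤ 0, not a valid triangle

C = 40.97° (one solution)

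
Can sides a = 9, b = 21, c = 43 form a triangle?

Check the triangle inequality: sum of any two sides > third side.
a + b vs c: 9 + 21 = 30 ≤ 43  ✗
a + c vs b: 9 + 43 = 52 > 21  ✓
b + c vs a: 21 + 43 = 64 > 9  ✓

No: 9 + 21 = 30 is not > 43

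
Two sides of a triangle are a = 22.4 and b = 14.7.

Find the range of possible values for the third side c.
Triangle inequality: |a − b| < c < a + b
|a − b| = |22.4 − 14.7| = 7.7
a + b = 22.4 + 14.7 = 37.1

7.7 < c < 37.1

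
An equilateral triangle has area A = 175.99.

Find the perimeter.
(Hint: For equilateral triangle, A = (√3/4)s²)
A = (√3/4)s²  ⇒  s² = 4A/√3 = 4·175.99/√3 = 703.96/1.73205 ≈ 406.431
s ≈ √406.431 ≈ 20.1601
Perimeter = 3s ≈ 3·20.1601 ≈ 60.4804

Perimeter = 60.48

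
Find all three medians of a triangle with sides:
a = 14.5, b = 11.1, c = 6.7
Median formula: m_a = ½√(2b² + 2c² − a²) (and cyclically). a² = 210.25, b² = 123.21, c² = 44.89.
m_a = ½√(2·123.21 + 2·44.89 − 210.25) = ½√125.95 ≈ ½·11.2227 ≈ 5.61137
m_b = ½√(2·210.25 + 2·44.89 − 123.21) = ½√387.07 ≈ ½·19.6741 ≈ 9.83705
m_c = ½√(2·210.25 + 2·123.21 − 44.89) = ½√622.03 ≈ ½·24.9405 ≈ 12.4703

m_a = 5.611, m_b = 9.837, m_c = 12.47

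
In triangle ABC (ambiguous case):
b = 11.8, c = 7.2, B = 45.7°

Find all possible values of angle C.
b/sin(B) = c/sin(C)  ⇒  sin(C) = c·sin(B)/b = 7.2·sin(45.7°)/11.8
sin(45.7°) ≈ 0.715693
sin(C) ≈ 7.2·0.715693/11.8 ≈ 5.15299/11.8 ≈ 0.436694
Candidate 1: C₁ = arcsin(0.436694) ≈ 25.8931°  →  A = 180° − 45.7° − 25.8931° ≈ 108.407° > 0, valid
Candidate 2: C₂ = 180° − C₁ ≈ 154.107°  →  A = 180° − 45.7° − 154.107° ≈ -19.8069° ≤ 0, not a valid triangle

C = 25.89° (one solution)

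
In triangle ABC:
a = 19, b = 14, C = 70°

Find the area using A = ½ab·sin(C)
A = ½·a·b·sin(C) = ½·19·14·sin(70°)
sin(70°) ≈ 0.939693
A ≈ ½·266·0.939693 = 133·0.939693 ≈ 124.979

Area = 125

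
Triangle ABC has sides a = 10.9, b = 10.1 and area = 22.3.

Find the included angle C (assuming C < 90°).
Area = ½·a·b·sin(C)  ⇒  sin(C) = 2·Area/(a·b) = 2·22.3/(10.9·10.1) = 44.6/110.09 ≈ 0.405123
C = arcsin(0.405123) ≈ 23.8988° (taking the acute solution since C < 90°)

C = 23.9°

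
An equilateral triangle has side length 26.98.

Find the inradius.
r = Area/s with s the semi-perimeter.
Area = (√3/4)·26.98² = (√3/4)·727.9204 ≈ 0.433013·727.9204 ≈ 315.199
s = 3·26.98/2 = 40.47
r ≈ 315.199/40.47 ≈ 7.78846
(Equivalently r = side/(2√3) = 26.98/3.4641 ≈ 7.78846.)

r = 7.788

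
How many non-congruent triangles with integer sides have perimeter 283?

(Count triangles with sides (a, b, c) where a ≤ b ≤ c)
Let a ≤ b ≤ c with a + b + c = 283. The only binding inequality is a + b > c, i.e. 283 − c > c, so c < 283/2; and c ≥ 283/3 since c is the largest side.
So 95 ≤ c ≤ 141. For each c, b runs from ⌈(283 − c)/2⌉ up to c (then a = 283 − b − c satisfies 1 ≤ a ≤ b automatically), giving c − ⌈(283 − c)/2⌉ + 1 choices.
Summing over c: 2 + 3 + 5 + 6 + … + 69 + 71  (47 terms, c = 95, …, 141) = 1704
Check (closed form: nearest integer to p²/48 for even p, (p+3)²/48 for odd p): (283+3)²/48 = 286²/48 = 81796/48 ≈ 1704.08 → 1704

1704 triangles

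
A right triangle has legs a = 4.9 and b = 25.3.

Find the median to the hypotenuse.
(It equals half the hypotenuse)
Hypotenuse c = √(a² + b²) = √(24.01 + 640.09) = √664.1 ≈ 25.7701
Median to hypotenuse = c/2 ≈ 25.7701/2 ≈ 12.8851

Median = 12.89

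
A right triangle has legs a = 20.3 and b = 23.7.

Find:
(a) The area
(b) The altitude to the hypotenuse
(a) The legs are perpendicular, so Area = ½·a·b = ½·20.3·23.7 = ½·481.11 = 240.555
(b) Hypotenuse c = √(a² + b²) = √(412.09 + 561.69) = √973.78 ≈ 31.2054
    Area = ½·c·h_c  ⇒  h_c = 2·Area/c = 481.11/31.2054 ≈ 15.4175

Area = 240.555, h_c = 15.42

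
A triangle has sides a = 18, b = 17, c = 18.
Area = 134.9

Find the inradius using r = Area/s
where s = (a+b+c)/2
s = (18 + 17 + 18)/2 = 53/2 = 26.5
r = Area/s = 134.9/26.5 ≈ 5.09057

r = 5.091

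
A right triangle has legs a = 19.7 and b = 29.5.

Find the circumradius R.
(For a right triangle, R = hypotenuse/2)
Hypotenuse c = √(a² + b²) = √(388.09 + 870.25) = √1258.34 ≈ 35.4731
R = c/2 ≈ 35.4731/2 ≈ 17.7365

R = 17.74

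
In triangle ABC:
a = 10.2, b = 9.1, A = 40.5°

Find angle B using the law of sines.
a/sin(A) = b/sin(B)  ⇒  sin(B) = b·sin(A)/a = 9.1·sin(40.5°)/10.2
sin(40.5°) ≈ 0.649448
sin(B) ≈ 9.1·0.649448/10.2 ≈ 5.90998/10.2 ≈ 0.57941
B = arcsin(0.57941) ≈ 35.409°
(Since b ≤ a we need B ≤ A, so the obtuse alternative 180° − 35.409° ≈ 144.591° is rejected.)

B = 35.41°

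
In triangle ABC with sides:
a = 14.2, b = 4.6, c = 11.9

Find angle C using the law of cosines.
c² = a² + b² − 2ab·cos(C)  ⇒  cos(C) = (a² + b² − c²)/(2ab)
cos(C) = (14.2² + 4.6² − 11.9²)/(2·14.2·4.6) = (201.64 + 21.16 − 141.61)/130.64 = 81.19/130.64 ≈ 0.621479
C = arccos(0.621479) ≈ 51.5758°

C = 51.58°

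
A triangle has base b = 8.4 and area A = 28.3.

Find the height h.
A = ½·b·h  ⇒  h = 2A/b = 2·28.3/8.4 = 56.6/8.4 ≈ 6.7381

h = 6.738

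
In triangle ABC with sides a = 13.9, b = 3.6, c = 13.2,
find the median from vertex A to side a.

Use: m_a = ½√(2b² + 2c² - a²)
m_a = ½√(2·3.6² + 2·13.2² − 13.9²) = ½√(2·12.96 + 2·174.24 − 193.21) = ½√(25.92 + 348.48 − 193.21) = ½√181.19
√181.19 ≈ 13.4607, so m_a ≈ 6.73034

m_a = 6.73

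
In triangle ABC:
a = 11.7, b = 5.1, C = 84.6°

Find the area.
Two sides and the included angle (SAS): A = ½·a·b·sin(C) = ½·11.7·5.1·sin(84.6°)
sin(84.6°) ≈ 0.995562
A ≈ ½·59.67·0.995562 = 29.835·0.995562 ≈ 29.7026

Area = 29.7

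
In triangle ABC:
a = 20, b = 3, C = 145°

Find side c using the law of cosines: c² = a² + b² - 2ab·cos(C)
c² = 20² + 3² − 2·20·3·cos(145°)
cos(145°) ≈ -0.819152
c² ≈ 400 + 9 − 120·(-0.819152) ≈ 409 + 98.2982 ≈ 507.298
c ≈ √507.298 ≈ 22.5233

c = 22.52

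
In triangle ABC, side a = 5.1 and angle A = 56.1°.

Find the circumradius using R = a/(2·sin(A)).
R = a/(2·sin(A)) = 5.1/(2·sin(56.1°))
sin(56.1°) ≈ 0.830012
R ≈ 5.1/(2·0.830012) = 5.1/1.66002 ≈ 3.07224

R = 3.072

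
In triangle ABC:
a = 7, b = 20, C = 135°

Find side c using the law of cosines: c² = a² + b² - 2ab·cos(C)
c² = 7² + 20² − 2·7·20·cos(135°)
cos(135°) ≈ -0.707107
c² ≈ 49 + 400 − 280·(-0.707107) ≈ 449 + 197.99 ≈ 646.99
c ≈ √646.99 ≈ 25.436

c = 25.44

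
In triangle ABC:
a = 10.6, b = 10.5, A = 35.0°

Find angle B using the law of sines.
a/sin(A) = b/sin(B)  ⇒  sin(B) = b·sin(A)/a = 10.5·sin(35.0°)/10.6
sin(35.0°) ≈ 0.573576
sin(B) ≈ 10.5·0.573576/10.6 ≈ 6.02255/10.6 ≈ 0.568165
B = arcsin(0.568165) ≈ 34.6224°
(Since b ≤ a we need B ≤ A, so the obtuse alternative 180° − 34.6224° ≈ 145.378° is rejected.)

B = 34.62°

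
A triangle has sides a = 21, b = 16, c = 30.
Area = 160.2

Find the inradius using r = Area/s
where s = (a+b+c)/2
s = (21 + 16 + 30)/2 = 67/2 = 33.5
r = Area/s = 160.2/33.5 ≈ 4.78209

r = 4.782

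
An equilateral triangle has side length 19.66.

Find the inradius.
r = Area/s with s the semi-perimeter.
Area = (√3/4)·19.66² = (√3/4)·386.5156 ≈ 0.433013·386.5156 ≈ 167.366
s = 3·19.66/2 = 29.49
r ≈ 167.366/29.49 ≈ 5.67535
(Equivalently r = side/(2√3) = 19.66/3.4641 ≈ 5.67535.)

r = 5.675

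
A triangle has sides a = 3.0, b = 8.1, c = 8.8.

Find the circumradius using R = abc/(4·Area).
First find the area with Heron's formula.
s = (3.0 + 8.1 + 8.8)/2 = 9.95
Area = √(s(s−a)(s−b)(s−c)) = √(9.95·6.95·1.85·1.15) ≈ √147.122 ≈ 12.1294
abc = 3.0·8.1·8.8 = 213.84
R = abc/(4·Area) ≈ 213.84/(4·12.1294) = 213.84/48.5175 ≈ 4.40748

R = 4.407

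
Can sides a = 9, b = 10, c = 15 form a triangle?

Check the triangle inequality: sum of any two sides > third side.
a + b vs c: 9 + 10 = 19 > 15  ✓
a + c vs b: 9 + 15 = 24 > 10  ✓
b + c vs a: 10 + 15 = 25 > 9  ✓

Yes, triangle inequality satisfied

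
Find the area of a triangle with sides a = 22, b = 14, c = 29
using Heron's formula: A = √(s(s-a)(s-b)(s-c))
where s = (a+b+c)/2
s = (22 + 14 + 29)/2 = 65/2 = 32.5
s − a = 10.5, s − b = 18.5, s − c = 3.5
s(s−a)(s−b)(s−c) = 32.5·10.5·18.5·3.5 = 22095.9375
Area = √22095.9375 ≈ 148.647

s = 32.5, Area = 148.6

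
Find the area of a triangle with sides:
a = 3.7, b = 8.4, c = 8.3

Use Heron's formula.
s = (3.7 + 8.4 + 8.3)/2 = 20.4/2 = 10.2
s − a = 6.5, s − b = 1.8, s − c = 1.9
s(s−a)(s−b)(s−c) = 10.2·6.5·1.8·1.9 ≈ 226.746
Area = √226.746 ≈ 15.0581

Area = 15.06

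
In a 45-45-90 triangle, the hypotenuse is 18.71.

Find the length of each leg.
In a 45-45-90 triangle hypotenuse = leg·√2, so leg = hypotenuse/√2.
Leg = 18.71/√2 ≈ 18.71/1.41421 ≈ 13.23

Each leg = 13.23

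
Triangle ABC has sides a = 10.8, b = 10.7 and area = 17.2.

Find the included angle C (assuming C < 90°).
Area = ½·a·b·sin(C)  ⇒  sin(C) = 2·Area/(a·b) = 2·17.2/(10.8·10.7) = 34.4/115.56 ≈ 0.297681
C = arcsin(0.297681) ≈ 17.3184° (taking the acute solution since C < 90°)

C = 17.32°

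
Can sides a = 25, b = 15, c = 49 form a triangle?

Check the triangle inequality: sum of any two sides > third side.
a + b vs c: 25 + 15 = 40 ≤ 49  ✗
a + c vs b: 25 + 49 = 74 > 15  ✓
b + c vs a: 15 + 49 = 64 > 25  ✓

No: 25 + 15 = 40 is not > 49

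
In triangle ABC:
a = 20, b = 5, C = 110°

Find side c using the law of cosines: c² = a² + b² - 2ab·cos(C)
c² = 20² + 5² − 2·20·5·cos(110°)
cos(110°) ≈ -0.34202
c² ≈ 400 + 25 − 200·(-0.34202) ≈ 425 + 68.404 ≈ 493.404
c ≈ √493.404 ≈ 22.2127

c = 22.21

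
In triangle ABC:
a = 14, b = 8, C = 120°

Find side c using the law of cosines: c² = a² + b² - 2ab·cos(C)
c² = 14² + 8² − 2·14·8·cos(120°)
cos(120°) ≈ -0.5
c² ≈ 196 + 64 − 224·(-0.5) ≈ 260 + 112 ≈ 372
c ≈ √372 ≈ 19.2873

c = 19.29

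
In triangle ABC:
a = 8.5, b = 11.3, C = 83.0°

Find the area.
Two sides and the included angle (SAS): A = ½·a·b·sin(C) = ½·8.5·11.3·sin(83.0°)
sin(83.0°) ≈ 0.992546
A ≈ ½·96.05·0.992546 = 48.025·0.992546 ≈ 47.667

Area = 47.67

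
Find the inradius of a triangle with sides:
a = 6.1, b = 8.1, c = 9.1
r = Area/s where s is the semi-perimeter.
s = (6.1 + 8.1 + 9.1)/2 = 23.3/2 = 11.65
Area = √(s(s−a)(s−b)(s−c)) = √(11.65·5.55·3.55·2.55) ≈ √585.312 ≈ 24.1932
r ≈ 24.1932/11.65 ≈ 2.07667

r = 2.077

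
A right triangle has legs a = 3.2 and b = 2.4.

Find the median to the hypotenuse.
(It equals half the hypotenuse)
Hypotenuse c = √(a² + b²) = √(10.24 + 5.76) = √16 ≈ 4
Median to hypotenuse = c/2 ≈ 4/2 ≈ 2

Median = 2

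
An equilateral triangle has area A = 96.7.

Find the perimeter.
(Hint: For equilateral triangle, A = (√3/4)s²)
A = (√3/4)s²  ⇒  s² = 4A/√3 = 4·96.7/√3 = 386.8/1.73205 ≈ 223.319
s ≈ √223.319 ≈ 14.9439
Perimeter = 3s ≈ 3·14.9439 ≈ 44.8316

Perimeter = 44.83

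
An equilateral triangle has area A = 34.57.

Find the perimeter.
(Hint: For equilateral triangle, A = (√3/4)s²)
A = (√3/4)s²  ⇒  s² = 4A/√3 = 4·34.57/√3 = 138.28/1.73205 ≈ 79.836
s ≈ √79.836 ≈ 8.9351
Perimeter = 3s ≈ 3·8.9351 ≈ 26.8053

Perimeter = 26.81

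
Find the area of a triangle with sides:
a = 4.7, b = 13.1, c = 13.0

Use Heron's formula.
s = (4.7 + 13.1 + 13.0)/2 = 30.8/2 = 15.4
s − a = 10.7, s − b = 2.3, s − c = 2.4
s(s−a)(s−b)(s−c) = 15.4·10.7·2.3·2.4 ≈ 909.586
Area = √909.586 ≈ 30.1593

Area = 30.16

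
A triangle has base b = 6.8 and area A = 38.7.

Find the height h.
A = ½·b·h  ⇒  h = 2A/b = 2·38.7/6.8 = 77.4/6.8 ≈ 11.3824

h = 11.38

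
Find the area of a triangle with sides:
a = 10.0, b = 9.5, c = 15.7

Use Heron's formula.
s = (10.0 + 9.5 + 15.7)/2 = 35.2/2 = 17.6
s − a = 7.6, s − b = 8.1, s − c = 1.9
s(s−a)(s−b)(s−c) = 17.6·7.6·8.1·1.9 ≈ 2058.57
Area = √2058.57 ≈ 45.3714

Area = 45.37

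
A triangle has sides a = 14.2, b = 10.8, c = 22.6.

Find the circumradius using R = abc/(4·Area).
First find the area with Heron's formula.
s = (14.2 + 10.8 + 22.6)/2 = 23.8
Area = √(s(s−a)(s−b)(s−c)) = √(23.8·9.6·13·1.2) ≈ √3564.29 ≈ 59.7017
abc = 14.2·10.8·22.6 = 3465.936
R = abc/(4·Area) ≈ 3465.936/(4·59.7017) = 3465.936/238.807 ≈ 14.5136

R = 14.51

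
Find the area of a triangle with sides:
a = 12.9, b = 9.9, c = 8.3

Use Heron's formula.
s = (12.9 + 9.9 + 8.3)/2 = 31.1/2 = 15.55
s − a = 2.65, s − b = 5.65, s − c = 7.25
s(s−a)(s−b)(s−c) = 15.55·2.65·5.65·7.25 ≈ 1687.96
Area = √1687.96 ≈ 41.0848

Area = 41.08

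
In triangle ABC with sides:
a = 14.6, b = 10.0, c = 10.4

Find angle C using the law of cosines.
c² = a² + b² − 2ab·cos(C)  ⇒  cos(C) = (a² + b² − c²)/(2ab)
cos(C) = (14.6² + 10.0² − 10.4²)/(2·14.6·10.0) = (213.16 + 100 − 108.16)/292 = 205/292 ≈ 0.702055
C = arccos(0.702055) ≈ 45.4079°

C = 45.41°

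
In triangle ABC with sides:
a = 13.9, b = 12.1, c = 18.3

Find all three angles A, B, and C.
Law of cosines for each angle (a² = 193.21, b² = 146.41, c² = 334.89):
cos(A) = (b² + c² − a²)/(2bc) = (146.41 + 334.89 − 193.21)/(2·12.1·18.3) = 288.09/442.86 ≈ 0.650522  ⇒  A ≈ 49.4191°
cos(B) = (a² + c² − b²)/(2ac) = (193.21 + 334.89 − 146.41)/(2·13.9·18.3) = 381.69/508.74 ≈ 0.750265  ⇒  B ≈ 41.3866°
cos(C) = (a² + b² − c²)/(2ab) = (193.21 + 146.41 − 334.89)/(2·13.9·12.1) = 4.73/336.38 ≈ 0.0140615  ⇒  C ≈ 89.1943°
Check: A + B + C ≈ 180°

A = 49.42°, B = 41.39°, C = 89.19°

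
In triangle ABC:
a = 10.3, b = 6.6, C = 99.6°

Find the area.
Two sides and the included angle (SAS): A = ½·a·b·sin(C) = ½·10.3·6.6·sin(99.6°)
sin(99.6°) ≈ 0.985996
A ≈ ½·67.98·0.985996 = 33.99·0.985996 ≈ 33.514

Area = 33.51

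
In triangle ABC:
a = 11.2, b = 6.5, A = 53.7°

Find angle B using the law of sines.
a/sin(A) = b/sin(B)  ⇒  sin(B) = b·sin(A)/a = 6.5·sin(53.7°)/11.2
sin(53.7°) ≈ 0.805928
sin(B) ≈ 6.5·0.805928/11.2 ≈ 5.23853/11.2 ≈ 0.467726
B = arcsin(0.467726) ≈ 27.8868°
(Since b ≤ a we need B ≤ A, so the obtuse alternative 180° − 27.8868° ≈ 152.113° is rejected.)

B = 27.89°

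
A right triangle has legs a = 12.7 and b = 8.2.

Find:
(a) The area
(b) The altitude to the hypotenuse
(a) The legs are perpendicular, so Area = ½·a·b = ½·12.7·8.2 = ½·104.14 = 52.07
(b) Hypotenuse c = √(a² + b²) = √(161.29 + 67.24) = √228.53 ≈ 15.1172
    Area = ½·c·h_c  ⇒  h_c = 2·Area/c = 104.14/15.1172 ≈ 6.88884

Area = 52.07, h_c = 6.889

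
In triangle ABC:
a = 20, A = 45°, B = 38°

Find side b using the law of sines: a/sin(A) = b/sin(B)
a/sin(A) = b/sin(B)  ⇒  b = a·sin(B)/sin(A) = 20·sin(38°)/sin(45°)
sin(38°) ≈ 0.615661, sin(45°) ≈ 0.707107
b ≈ 20·0.615661/0.707107 ≈ 12.3132/0.707107 ≈ 17.4135

b = 17.41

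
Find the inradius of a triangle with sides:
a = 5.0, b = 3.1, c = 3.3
r = Area/s where s is the semi-perimeter.
s = (5.0 + 3.1 + 3.3)/2 = 11.4/2 = 5.7
Area = √(s(s−a)(s−b)(s−c)) = √(5.7·0.7·2.6·2.4) ≈ √24.8976 ≈ 4.98975
r ≈ 4.98975/5.7 ≈ 0.875395

r = 0.8754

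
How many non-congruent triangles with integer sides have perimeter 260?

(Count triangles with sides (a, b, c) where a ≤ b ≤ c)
Let a ≤ b ≤ c with a + b + c = 260. The only binding inequality is a + b > c, i.e. 260 − c > c, so c < 260/2; and c ≥ 260/3 since c is the largest side.
So 87 ≤ c ≤ 129. For each c, b runs from ⌈(260 − c)/2⌉ up to c (then a = 260 − b − c satisfies 1 ≤ a ≤ b automatically), giving c − ⌈(260 − c)/2⌉ + 1 choices.
Summing over c: 1 + 3 + 4 + 6 + … + 63 + 64  (43 terms, c = 87, …, 129) = 1408
Check (closed form: nearest integer to p²/48 for even p, (p+3)²/48 for odd p): 260²/48 = 67600/48 ≈ 1408.33 → 1408

1408 triangles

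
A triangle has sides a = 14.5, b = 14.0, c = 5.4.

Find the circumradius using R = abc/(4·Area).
First find the area with Heron's formula.
s = (14.5 + 14.0 + 5.4)/2 = 16.95
Area = √(s(s−a)(s−b)(s−c)) = √(16.95·2.45·2.95·11.55) ≈ √1414.95 ≈ 37.6158
abc = 14.5·14.0·5.4 = 1096.2
R = abc/(4·Area) ≈ 1096.2/(4·37.6158) = 1096.2/150.463 ≈ 7.28551

R = 7.286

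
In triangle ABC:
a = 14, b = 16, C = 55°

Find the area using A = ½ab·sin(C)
A = ½·a·b·sin(C) = ½·14·16·sin(55°)
sin(55°) ≈ 0.819152
A ≈ ½·224·0.819152 = 112·0.819152 ≈ 91.745

Area = 91.75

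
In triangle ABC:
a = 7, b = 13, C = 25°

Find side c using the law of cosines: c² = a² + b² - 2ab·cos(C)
c² = 7² + 13² − 2·7·13·cos(25°)
cos(25°) ≈ 0.906308
c² ≈ 49 + 169 − 182·(0.906308) ≈ 218 − 164.948 ≈ 53.052
c ≈ √53.052 ≈ 7.28368

c = 7.284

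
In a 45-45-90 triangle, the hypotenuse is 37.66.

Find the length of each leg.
In a 45-45-90 triangle hypotenuse = leg·√2, so leg = hypotenuse/√2.
Leg = 37.66/√2 ≈ 37.66/1.41421 ≈ 26.6296

Each leg = 26.63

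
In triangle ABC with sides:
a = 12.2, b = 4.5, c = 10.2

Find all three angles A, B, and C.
Law of cosines for each angle (a² = 148.84, b² = 20.25, c² = 104.04):
cos(A) = (b² + c² − a²)/(2bc) = (20.25 + 104.04 − 148.84)/(2·4.5·10.2) = -24.55/91.8 ≈ -0.267429  ⇒  A ≈ 105.511°
cos(B) = (a² + c² − b²)/(2ac) = (148.84 + 104.04 − 20.25)/(2·12.2·10.2) = 232.63/248.88 ≈ 0.934707  ⇒  B ≈ 20.8191°
cos(C) = (a² + b² − c²)/(2ab) = (148.84 + 20.25 − 104.04)/(2·12.2·4.5) = 65.05/109.8 ≈ 0.592441  ⇒  C ≈ 53.6696°
Check: A + B + C ≈ 180°

A = 105.5°, B = 20.82°, C = 53.67°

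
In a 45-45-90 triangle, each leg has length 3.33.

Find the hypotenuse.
In a 45-45-90 triangle the sides are in ratio 1 : 1 : √2, so hypotenuse = leg·√2.
Hypotenuse = 3.33·√2 ≈ 3.33·1.41421 ≈ 4.70933

Hypotenuse = 3.33√2 = 4.709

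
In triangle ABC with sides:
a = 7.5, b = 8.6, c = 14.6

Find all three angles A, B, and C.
Law of cosines for each angle (a² = 56.25, b² = 73.96, c² = 213.16):
cos(A) = (b² + c² − a²)/(2bc) = (73.96 + 213.16 − 56.25)/(2·8.6·14.6) = 230.87/251.12 ≈ 0.919361  ⇒  A ≈ 23.1671°
cos(B) = (a² + c² − b²)/(2ac) = (56.25 + 213.16 − 73.96)/(2·7.5·14.6) = 195.45/219 ≈ 0.892466  ⇒  B ≈ 26.8153°
cos(C) = (a² + b² − c²)/(2ab) = (56.25 + 73.96 − 213.16)/(2·7.5·8.6) = -82.95/129 ≈ -0.643023  ⇒  C ≈ 130.018°
Check: A + B + C ≈ 180°

A = 23.17°, B = 26.82°, C = 130°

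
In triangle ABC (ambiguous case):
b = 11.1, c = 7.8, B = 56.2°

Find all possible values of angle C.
b/sin(B) = c/sin(C)  ⇒  sin(C) = c·sin(B)/b = 7.8·sin(56.2°)/11.1
sin(56.2°) ≈ 0.830984
sin(C) ≈ 7.8·0.830984/11.1 ≈ 6.48168/11.1 ≈ 0.583935
Candidate 1: C₁ = arcsin(0.583935) ≈ 35.7278°  →  A = 180° − 56.2° − 35.7278° ≈ 88.0722° > 0, valid
Candidate 2: C₂ = 180° − C₁ ≈ 144.272°  →  A = 180° − 56.2° − 144.272° ≈ -20.4722° ≤ 0, not a valid triangle

C = 35.73° (one solution)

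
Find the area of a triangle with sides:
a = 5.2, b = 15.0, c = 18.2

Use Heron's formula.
s = (5.2 + 15.0 + 18.2)/2 = 38.4/2 = 19.2
s − a = 14, s − b = 4.2, s − c = 1
s(s−a)(s−b)(s−c) = 19.2·14·4.2·1 ≈ 1128.96
Area = √1128.96 ≈ 33.6

Area = 33.6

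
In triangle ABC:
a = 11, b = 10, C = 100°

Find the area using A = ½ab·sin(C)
A = ½·a·b·sin(C) = ½·11·10·sin(100°)
sin(100°) ≈ 0.984808
A ≈ ½·110·0.984808 = 55·0.984808 ≈ 54.1644

Area = 54.16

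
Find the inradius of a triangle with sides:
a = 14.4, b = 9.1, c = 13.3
r = Area/s where s is the semi-perimeter.
s = (14.4 + 9.1 + 13.3)/2 = 36.8/2 = 18.4
Area = √(s(s−a)(s−b)(s−c)) = √(18.4·4·9.3·5.1) ≈ √3490.85 ≈ 59.0834
r ≈ 59.0834/18.4 ≈ 3.21105

r = 3.211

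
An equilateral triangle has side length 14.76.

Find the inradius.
r = Area/s with s the semi-perimeter.
Area = (√3/4)·14.76² = (√3/4)·217.8576 ≈ 0.433013·217.8576 ≈ 94.3351
s = 3·14.76/2 = 22.14
r ≈ 94.3351/22.14 ≈ 4.26084
(Equivalently r = side/(2√3) = 14.76/3.4641 ≈ 4.26084.)

r = 4.261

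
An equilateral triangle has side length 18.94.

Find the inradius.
r = Area/s with s the semi-perimeter.
Area = (√3/4)·18.94² = (√3/4)·358.7236 ≈ 0.433013·358.7236 ≈ 155.332
s = 3·18.94/2 = 28.41
r ≈ 155.332/28.41 ≈ 5.46751
(Equivalently r = side/(2√3) = 18.94/3.4641 ≈ 5.46751.)

r = 5.468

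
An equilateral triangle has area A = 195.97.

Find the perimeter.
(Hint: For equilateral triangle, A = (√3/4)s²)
A = (√3/4)s²  ⇒  s² = 4A/√3 = 4·195.97/√3 = 783.88/1.73205 ≈ 452.573
s ≈ √452.573 ≈ 21.2738
Perimeter = 3s ≈ 3·21.2738 ≈ 63.8213

Perimeter = 63.82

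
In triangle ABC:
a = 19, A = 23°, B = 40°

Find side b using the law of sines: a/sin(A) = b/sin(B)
a/sin(A) = b/sin(B)  ⇒  b = a·sin(B)/sin(A) = 19·sin(40°)/sin(23°)
sin(40°) ≈ 0.642788, sin(23°) ≈ 0.390731
b ≈ 19·0.642788/0.390731 ≈ 12.213/0.390731 ≈ 31.2567

b = 31.26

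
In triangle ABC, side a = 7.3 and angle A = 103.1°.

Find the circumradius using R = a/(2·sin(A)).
R = a/(2·sin(A)) = 7.3/(2·sin(103.1°))
sin(103.1°) ≈ 0.973976
R ≈ 7.3/(2·0.973976) = 7.3/1.94795 ≈ 3.74753

R = 3.748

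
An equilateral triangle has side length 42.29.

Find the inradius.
r = Area/s with s the semi-perimeter.
Area = (√3/4)·42.29² = (√3/4)·1788.4441 ≈ 0.433013·1788.4441 ≈ 774.419
s = 3·42.29/2 = 63.435
r ≈ 774.419/63.435 ≈ 12.2081
(Equivalently r = side/(2√3) = 42.29/3.4641 ≈ 12.2081.)

r = 12.21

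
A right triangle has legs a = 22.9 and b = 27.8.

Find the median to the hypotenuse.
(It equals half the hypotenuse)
Hypotenuse c = √(a² + b²) = √(524.41 + 772.84) = √1297.25 ≈ 36.0174
Median to hypotenuse = c/2 ≈ 36.0174/2 ≈ 18.0087

Median = 18.01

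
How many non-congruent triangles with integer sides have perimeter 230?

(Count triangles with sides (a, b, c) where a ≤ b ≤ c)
Let a ≤ b ≤ c with a + b + c = 230. The only binding inequality is a + b > c, i.e. 230 − c > c, so c < 230/2; and c ≥ 230/3 since c is the largest side.
So 77 ≤ c ≤ 114. For each c, b runs from ⌈(230 − c)/2⌉ up to c (then a = 230 − b − c satisfies 1 ≤ a ≤ b automatically), giving c − ⌈(230 − c)/2⌉ + 1 choices.
Summing over c: 1 + 3 + 4 + 6 + … + 55 + 57  (38 terms, c = 77, …, 114) = 1102
Check (closed form: nearest integer to p²/48 for even p, (p+3)²/48 for odd p): 230²/48 = 52900/48 ≈ 1102.08 → 1102

1102 triangles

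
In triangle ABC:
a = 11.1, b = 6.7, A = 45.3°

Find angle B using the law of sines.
a/sin(A) = b/sin(B)  ⇒  sin(B) = b·sin(A)/a = 6.7·sin(45.3°)/11.1
sin(45.3°) ≈ 0.710799
sin(B) ≈ 6.7·0.710799/11.1 ≈ 4.76236/11.1 ≈ 0.429041
B = arcsin(0.429041) ≈ 25.4067°
(Since b ≤ a we need B ≤ A, so the obtuse alternative 180° − 25.4067° ≈ 154.593° is rejected.)

B = 25.41°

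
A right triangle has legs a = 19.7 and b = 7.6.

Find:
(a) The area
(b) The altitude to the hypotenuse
(a) The legs are perpendicular, so Area = ½·a·b = ½·19.7·7.6 = ½·149.72 = 74.86
(b) Hypotenuse c = √(a² + b²) = √(388.09 + 57.76) = √445.85 ≈ 21.1152
    Area = ½·c·h_c  ⇒  h_c = 2·Area/c = 149.72/21.1152 ≈ 7.09064

Area = 74.86, h_c = 7.091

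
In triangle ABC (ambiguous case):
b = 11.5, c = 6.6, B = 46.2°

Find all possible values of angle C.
b/sin(B) = c/sin(C)  ⇒  sin(C) = c·sin(B)/b = 6.6·sin(46.2°)/11.5
sin(46.2°) ≈ 0.72176
sin(C) ≈ 6.6·0.72176/11.5 ≈ 4.76362/11.5 ≈ 0.414228
Candidate 1: C₁ = arcsin(0.414228) ≈ 24.4707°  →  A = 180° − 46.2° − 24.4707° ≈ 109.329° > 0, valid
Candidate 2: C₂ = 180° − C₁ ≈ 155.529°  →  A = 180° − 46.2° − 155.529° ≈ -21.7293° ≤ 0, not a valid triangle

C = 24.47° (one solution)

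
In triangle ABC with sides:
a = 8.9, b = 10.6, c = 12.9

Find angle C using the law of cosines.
c² = a² + b² − 2ab·cos(C)  ⇒  cos(C) = (a² + b² − c²)/(2ab)
cos(C) = (8.9² + 10.6² − 12.9²)/(2·8.9·10.6) = (79.21 + 112.36 − 166.41)/188.68 = 25.16/188.68 ≈ 0.133347
C = arccos(0.133347) ≈ 82.3369°

C = 82.34°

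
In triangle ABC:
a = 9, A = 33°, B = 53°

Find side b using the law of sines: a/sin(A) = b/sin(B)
a/sin(A) = b/sin(B)  ⇒  b = a·sin(B)/sin(A) = 9·sin(53°)/sin(33°)
sin(53°) ≈ 0.798636, sin(33°) ≈ 0.544639
b ≈ 9·0.798636/0.544639 ≈ 7.18772/0.544639 ≈ 13.1972

b = 13.2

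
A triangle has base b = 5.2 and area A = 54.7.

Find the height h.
A = ½·b·h  ⇒  h = 2A/b = 2·54.7/5.2 = 109.4/5.2 ≈ 21.0385

h = 21.04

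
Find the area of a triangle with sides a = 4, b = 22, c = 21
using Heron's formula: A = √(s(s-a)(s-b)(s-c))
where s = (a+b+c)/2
s = (4 + 22 + 21)/2 = 47/2 = 23.5
s − a = 19.5, s − b = 1.5, s − c = 2.5
s(s−a)(s−b)(s−c) = 23.5·19.5·1.5·2.5 = 1718.4375
Area = √1718.4375 ≈ 41.454

s = 23.5, Area = 41.45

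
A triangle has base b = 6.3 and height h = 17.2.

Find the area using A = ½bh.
A = ½·b·h = ½·6.3·17.2 = ½·108.36 = 54.18

Area = 54.18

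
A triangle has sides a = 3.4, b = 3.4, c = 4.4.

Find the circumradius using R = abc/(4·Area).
First find the area with Heron's formula.
s = (3.4 + 3.4 + 4.4)/2 = 5.6
Area = √(s(s−a)(s−b)(s−c)) = √(5.6·2.2·2.2·1.2) ≈ √32.5248 ≈ 5.70305
abc = 3.4·3.4·4.4 = 50.864
R = abc/(4·Area) ≈ 50.864/(4·5.70305) = 50.864/22.8122 ≈ 2.22968

R = 2.23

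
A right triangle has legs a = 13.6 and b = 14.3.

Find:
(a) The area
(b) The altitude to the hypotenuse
(a) The legs are perpendicular, so Area = ½·a·b = ½·13.6·14.3 = ½·194.48 = 97.24
(b) Hypotenuse c = √(a² + b²) = √(184.96 + 204.49) = √389.45 ≈ 19.7345
    Area = ½·c·h_c  ⇒  h_c = 2·Area/c = 194.48/19.7345 ≈ 9.85483

Area = 97.24, h_c = 9.855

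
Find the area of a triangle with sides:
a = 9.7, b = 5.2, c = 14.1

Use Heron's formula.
s = (9.7 + 5.2 + 14.1)/2 = 29/2 = 14.5
s − a = 4.8, s − b = 9.3, s − c = 0.4
s(s−a)(s−b)(s−c) = 14.5·4.8·9.3·0.4 ≈ 258.912
Area = √258.912 ≈ 16.0907

Area = 16.09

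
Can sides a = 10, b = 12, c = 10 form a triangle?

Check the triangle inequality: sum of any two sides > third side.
a + b vs c: 10 + 12 = 22 > 10  ✓
a + c vs b: 10 + 10 = 20 > 12  ✓
b + c vs a: 12 + 10 = 22 > 10  ✓

Yes, triangle inequality satisfied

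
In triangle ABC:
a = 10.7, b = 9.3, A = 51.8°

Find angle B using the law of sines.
a/sin(A) = b/sin(B)  ⇒  sin(B) = b·sin(A)/a = 9.3·sin(51.8°)/10.7
sin(51.8°) ≈ 0.785857
sin(B) ≈ 9.3·0.785857/10.7 ≈ 7.30847/10.7 ≈ 0.683034
B = arcsin(0.683034) ≈ 43.0812°
(Since b ≤ a we need B ≤ A, so the obtuse alternative 180° − 43.0812° ≈ 136.919° is rejected.)

B = 43.08°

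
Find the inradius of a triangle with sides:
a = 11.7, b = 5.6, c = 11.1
r = Area/s where s is the semi-perimeter.
s = (11.7 + 5.6 + 11.1)/2 = 28.4/2 = 14.2
Area = √(s(s−a)(s−b)(s−c)) = √(14.2·2.5·8.6·3.1) ≈ √946.43 ≈ 30.7641
r ≈ 30.7641/14.2 ≈ 2.16649

r = 2.166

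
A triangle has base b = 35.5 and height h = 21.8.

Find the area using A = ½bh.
A = ½·b·h = ½·35.5·21.8 = ½·773.9 = 386.95

Area = 386.95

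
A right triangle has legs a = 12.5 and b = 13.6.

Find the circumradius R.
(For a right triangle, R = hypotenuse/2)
Hypotenuse c = √(a² + b²) = √(156.25 + 184.96) = √341.21 ≈ 18.4719
R = c/2 ≈ 18.4719/2 ≈ 9.23594

R = 9.236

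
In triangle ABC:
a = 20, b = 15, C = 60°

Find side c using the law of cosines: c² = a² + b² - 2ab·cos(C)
c² = 20² + 15² − 2·20·15·cos(60°)
cos(60°) ≈ 0.5
c² ≈ 400 + 225 − 600·(0.5) ≈ 625 − 300 ≈ 325
c ≈ √325 ≈ 18.0278

c = 18.03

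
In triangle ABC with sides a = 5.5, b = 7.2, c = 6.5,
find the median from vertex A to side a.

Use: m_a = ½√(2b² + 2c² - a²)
m_a = ½√(2·7.2² + 2·6.5² − 5.5²) = ½√(2·51.84 + 2·42.25 − 30.25) = ½√(103.68 + 84.5 − 30.25) = ½√157.93
√157.93 ≈ 12.567, so m_a ≈ 6.28351

m_a = 6.284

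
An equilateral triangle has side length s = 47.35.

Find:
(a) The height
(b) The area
(a) The height splits the triangle into two 30-60-90 halves: h = s·√3/2 = 47.35·1.73205/2 ≈ 82.0126/2 ≈ 41.0063
(b) Area = (√3/4)·s² = (√3/4)·47.35² = (√3/4)·2242.0225 ≈ 0.433013·2242.0225 ≈ 970.824

Height = 41.01, Area = 970.8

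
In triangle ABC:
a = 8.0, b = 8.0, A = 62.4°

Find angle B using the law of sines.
a/sin(A) = b/sin(B)  ⇒  sin(B) = b·sin(A)/a = 8.0·sin(62.4°)/8.0
sin(62.4°) ≈ 0.886204
sin(B) ≈ 8.0·0.886204/8.0 ≈ 7.08963/8.0 ≈ 0.886204
B = arcsin(0.886204) ≈ 62.4°
(Since b ≤ a we need B ≤ A, so the obtuse alternative 180° − 62.4° ≈ 117.6° is rejected.)

B = 62.4°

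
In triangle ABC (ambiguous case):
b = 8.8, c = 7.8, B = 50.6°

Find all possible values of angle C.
b/sin(B) = c/sin(C)  ⇒  sin(C) = c·sin(B)/b = 7.8·sin(50.6°)/8.8
sin(50.6°) ≈ 0.772734
sin(C) ≈ 7.8·0.772734/8.8 ≈ 6.02732/8.8 ≈ 0.684923
Candidate 1: C₁ = arcsin(0.684923) ≈ 43.2295°  →  A = 180° − 50.6° − 43.2295° ≈ 86.1705° > 0, valid
Candidate 2: C₂ = 180° − C₁ ≈ 136.77°  →  A = 180° − 50.6° − 136.77° ≈ -7.3705° ≤ 0, not a valid triangle

C = 43.23° (one solution)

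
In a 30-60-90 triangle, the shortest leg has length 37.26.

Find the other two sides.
In a 30-60-90 triangle the sides are in ratio 1 : √3 : 2 (short leg : long leg : hypotenuse).
Long leg = 37.26·√3 ≈ 37.26·1.73205 ≈ 64.5362
Hypotenuse = 2·37.26 = 74.52

Long leg = 37.26√3 = 64.54, Hypotenuse = 74.52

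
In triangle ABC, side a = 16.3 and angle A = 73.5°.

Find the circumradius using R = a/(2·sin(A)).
R = a/(2·sin(A)) = 16.3/(2·sin(73.5°))
sin(73.5°) ≈ 0.95882
R ≈ 16.3/(2·0.95882) = 16.3/1.91764 ≈ 8.50003

R = 8.5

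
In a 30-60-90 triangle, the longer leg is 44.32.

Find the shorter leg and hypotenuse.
In a 30-60-90 triangle the sides are in ratio 1 : √3 : 2, so short leg = long leg/√3 and hypotenuse = 2·(short leg).
Short leg = 44.32/√3 ≈ 44.32/1.73205 ≈ 25.5882
Hypotenuse = 2·25.5882 ≈ 51.1763

Short leg = 25.59, Hypotenuse = 51.18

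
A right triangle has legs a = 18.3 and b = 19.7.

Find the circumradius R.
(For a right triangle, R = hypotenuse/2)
Hypotenuse c = √(a² + b²) = √(334.89 + 388.09) = √722.98 ≈ 26.8883
R = c/2 ≈ 26.8883/2 ≈ 13.4441

R = 13.44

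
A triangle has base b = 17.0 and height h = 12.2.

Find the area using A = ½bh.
A = ½·b·h = ½·17.0·12.2 = ½·207.4 = 103.7

Area = 103.7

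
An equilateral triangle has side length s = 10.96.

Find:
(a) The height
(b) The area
(a) The height splits the triangle into two 30-60-90 halves: h = s·√3/2 = 10.96·1.73205/2 ≈ 18.9833/2 ≈ 9.49164
(b) Area = (√3/4)·s² = (√3/4)·10.96² = (√3/4)·120.1216 ≈ 0.433013·120.1216 ≈ 52.0142

Height = 9.492, Area = 52.01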